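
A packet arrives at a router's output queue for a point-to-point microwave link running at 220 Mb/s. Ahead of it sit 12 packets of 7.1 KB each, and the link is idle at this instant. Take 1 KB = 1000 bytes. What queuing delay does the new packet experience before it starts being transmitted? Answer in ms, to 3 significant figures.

Each queued packet: L/R = 56800/220000000 = 0.258182 ms.
12 queued → 3.09818 ms.
Queuing delay = 3.10 ms.

3.10 ms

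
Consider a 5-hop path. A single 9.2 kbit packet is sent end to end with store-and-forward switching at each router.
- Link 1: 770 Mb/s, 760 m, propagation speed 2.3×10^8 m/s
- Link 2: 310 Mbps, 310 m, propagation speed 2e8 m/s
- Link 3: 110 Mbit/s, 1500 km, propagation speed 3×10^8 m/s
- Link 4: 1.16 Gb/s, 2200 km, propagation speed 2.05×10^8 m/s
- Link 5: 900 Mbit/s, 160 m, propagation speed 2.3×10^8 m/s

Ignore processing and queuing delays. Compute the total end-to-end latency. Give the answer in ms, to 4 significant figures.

L = 9200 bits.
Transmission delays (L/R per hop): 0.0119481, 0.0296774, 0.0836364, 0.00793103, 0.0102222 ms; sum = 0.143415 ms.
Propagation delays (d/s per hop): 0.00330435, 0.00155, 5, 10.7317, 0.000695652 ms; sum = 15.7373 ms.
End-to-end = 15.88 ms.

15.88 ms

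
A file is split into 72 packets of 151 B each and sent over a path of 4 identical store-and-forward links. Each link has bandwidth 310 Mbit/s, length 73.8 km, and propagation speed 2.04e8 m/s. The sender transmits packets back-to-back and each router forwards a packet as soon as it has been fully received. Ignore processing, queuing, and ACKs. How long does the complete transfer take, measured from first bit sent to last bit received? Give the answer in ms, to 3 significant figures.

Per-hop transmission t_tx = L/R = 1208/310000000 = 0.00389677 ms.
Per-hop propagation t_prop = 73800/204000000 = 0.361765 ms.
Pipeline fill: first packet needs 4·t_tx to clear all hops; remaining 71 packets each add one t_tx.
Total = (4+72-1)·t_tx + 4·t_prop = 75·0.00389677 + 4·0.361765 = 1.74 ms.

1.74 ms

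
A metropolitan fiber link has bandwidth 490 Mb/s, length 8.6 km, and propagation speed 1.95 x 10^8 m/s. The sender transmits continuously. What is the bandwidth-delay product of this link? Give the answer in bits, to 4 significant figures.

21610 bits

Propagation delay = 8600 / 195000000 = 4.41026e-05 s.
BDP = R × t_prop = 490000000 × 4.41026e-05 = 21610.3 bits.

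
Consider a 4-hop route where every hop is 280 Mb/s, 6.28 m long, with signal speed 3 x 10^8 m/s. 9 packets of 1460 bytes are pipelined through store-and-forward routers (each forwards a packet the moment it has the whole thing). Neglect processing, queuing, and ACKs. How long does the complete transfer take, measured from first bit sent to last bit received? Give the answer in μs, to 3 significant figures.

501 μs

Per-hop transmission t_tx = L/R = 11680/280000000 = 41.7143 μs.
Per-hop propagation t_prop = 6.28/300000000 = 0.0209333 μs.
Pipeline fill: first packet needs 4·t_tx to clear all hops; remaining 8 packets each add one t_tx.
Total = (4+9-1)·t_tx + 4·t_prop = 12·41.7143 + 4·0.0209333 = 501 μs.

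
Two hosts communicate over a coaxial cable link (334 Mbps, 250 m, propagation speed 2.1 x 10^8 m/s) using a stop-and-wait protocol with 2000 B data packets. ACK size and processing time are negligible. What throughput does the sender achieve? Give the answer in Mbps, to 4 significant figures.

318.2 Mbps

t_tx = L/R = 16000/334000000 = 4.79042e-05 s.
t_prop = 250/210000000 = 1.19048e-06 s; RTT = 2.38095e-06 s.
Cycle = t_tx + RTT = 5.02851e-05 s.
Throughput = L / cycle = 16000 / 5.02851e-05 = 318.2 Mbps.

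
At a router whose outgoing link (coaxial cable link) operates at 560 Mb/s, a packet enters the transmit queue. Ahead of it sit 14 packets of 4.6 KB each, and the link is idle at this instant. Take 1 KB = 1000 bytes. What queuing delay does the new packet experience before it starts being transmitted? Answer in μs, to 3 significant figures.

920 μs

Each queued packet: L/R = 36800/560000000 = 65.7143 μs.
14 queued → 920 μs.
Queuing delay = 920 μs.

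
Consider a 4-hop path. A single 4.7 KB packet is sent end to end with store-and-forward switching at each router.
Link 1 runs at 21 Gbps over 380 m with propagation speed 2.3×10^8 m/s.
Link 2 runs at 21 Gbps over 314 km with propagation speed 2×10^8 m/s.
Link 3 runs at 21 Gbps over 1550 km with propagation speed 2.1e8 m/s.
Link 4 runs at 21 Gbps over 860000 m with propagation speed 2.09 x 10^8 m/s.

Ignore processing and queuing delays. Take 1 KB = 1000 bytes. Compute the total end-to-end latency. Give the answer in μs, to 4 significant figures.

L = 37600 bits.
Transmission delay per hop = L/R = 37600/21000000000 = 1.79048 μs; 4 hops → 7.1619 μs.
Propagation delays (d/s per hop): 1.65217, 1570, 7380.95, 4114.83 μs; sum = 13067.4 μs.
End-to-end = 13070 μs.

13070 μs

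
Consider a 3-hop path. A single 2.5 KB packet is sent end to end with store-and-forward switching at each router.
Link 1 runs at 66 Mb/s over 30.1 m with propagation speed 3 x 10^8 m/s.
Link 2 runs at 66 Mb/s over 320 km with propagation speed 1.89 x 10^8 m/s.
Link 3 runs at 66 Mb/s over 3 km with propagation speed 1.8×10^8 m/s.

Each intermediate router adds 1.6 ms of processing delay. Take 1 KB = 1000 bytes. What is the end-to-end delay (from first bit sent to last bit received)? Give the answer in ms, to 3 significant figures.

5.82 ms

L = 20000 bits.
Transmission delay per hop = L/R = 20000/66000000 = 0.30303 ms; 3 hops → 0.909091 ms.
Propagation delays (d/s per hop): 0.000100333, 1.69312, 0.0166667 ms; sum = 1.70989 ms.
Processing at 2 router(s): 2 × 1.6 ms = 3.2 ms.
End-to-end = 5.82 ms.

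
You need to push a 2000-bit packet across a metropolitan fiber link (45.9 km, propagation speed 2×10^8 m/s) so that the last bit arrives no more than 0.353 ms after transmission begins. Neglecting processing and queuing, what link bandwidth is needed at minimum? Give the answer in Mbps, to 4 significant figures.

16.19 Mbps

Propagation delay = 45900 / 200000000 = 0.2295 ms.
Transmission budget = 0.353 − 0.2295 = 0.1235 ms.
R ≥ L / t_tx = 2000 bits / 0.0001235 s = 16.19 Mbps.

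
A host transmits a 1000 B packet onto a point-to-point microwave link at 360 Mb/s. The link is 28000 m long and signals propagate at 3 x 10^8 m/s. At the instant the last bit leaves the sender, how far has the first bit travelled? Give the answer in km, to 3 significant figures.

t_tx = L/R = 8000/360000000 = 2.22222e-05 s.
Distance = s × t_tx = 300000000 × 2.22222e-05 = 6.67 km.

6.67 km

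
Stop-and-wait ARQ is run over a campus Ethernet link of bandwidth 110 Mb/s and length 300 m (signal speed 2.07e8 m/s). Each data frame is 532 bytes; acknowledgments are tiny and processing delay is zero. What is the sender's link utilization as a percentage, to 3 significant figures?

93.0 %

t_tx = L/R = 4256/110000000 = 3.86909e-05 s.
t_prop = 300/2.07e+08 = 1.44928e-06 s; RTT = 2.89855e-06 s.
Cycle = t_tx + RTT = 4.15895e-05 s.
Utilization = t_tx / cycle = 3.86909e-05/4.15895e-05 = 93.0 %.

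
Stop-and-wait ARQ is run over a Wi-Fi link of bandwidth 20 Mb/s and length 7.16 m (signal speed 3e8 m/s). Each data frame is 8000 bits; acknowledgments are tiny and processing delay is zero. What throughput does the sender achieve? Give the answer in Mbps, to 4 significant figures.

t_tx = L/R = 8000/20000000 = 0.0004 s.
t_prop = 7.16/300000000 = 2.38667e-08 s; RTT = 4.77333e-08 s.
Cycle = t_tx + RTT = 0.000400048 s.
Throughput = L / cycle = 8000 / 0.000400048 = 20.00 Mbps.

20.00 Mbps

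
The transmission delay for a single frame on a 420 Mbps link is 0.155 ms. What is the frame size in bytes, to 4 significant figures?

L = R × t_tx = 420000000 b/s × 0.000155 s = 65100 bits.
In bytes: 65100 / 8 = 8138 bytes.

8138 bytes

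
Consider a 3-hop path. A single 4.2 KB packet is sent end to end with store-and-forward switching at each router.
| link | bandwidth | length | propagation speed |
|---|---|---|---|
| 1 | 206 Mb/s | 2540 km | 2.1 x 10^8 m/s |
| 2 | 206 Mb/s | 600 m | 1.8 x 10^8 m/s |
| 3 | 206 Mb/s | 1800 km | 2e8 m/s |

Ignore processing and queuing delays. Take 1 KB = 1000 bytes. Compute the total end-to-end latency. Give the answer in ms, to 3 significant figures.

L = 33600 bits.
Transmission delay per hop = L/R = 33600/206000000 = 0.163107 ms; 3 hops → 0.48932 ms.
Propagation delays (d/s per hop): 12.0952, 0.00333333, 9 ms; sum = 21.0986 ms.
End-to-end = 21.6 ms.

21.6 ms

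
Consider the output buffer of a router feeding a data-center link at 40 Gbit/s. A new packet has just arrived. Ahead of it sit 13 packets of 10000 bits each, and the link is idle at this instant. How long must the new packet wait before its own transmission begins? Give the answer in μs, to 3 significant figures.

3.25 μs

Each queued packet: L/R = 10000/40000000000 = 0.25 μs.
13 queued → 3.25 μs.
Queuing delay = 3.25 μs.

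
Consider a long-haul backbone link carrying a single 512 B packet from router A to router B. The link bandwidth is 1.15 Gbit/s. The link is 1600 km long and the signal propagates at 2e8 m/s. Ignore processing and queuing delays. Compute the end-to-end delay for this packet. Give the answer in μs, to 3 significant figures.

8000 μs

L = 512 × 8 = 4096 bits.
Transmission delay = L/R = 4096 / 1150000000 = 3.56174 μs.
Propagation delay = d/s = 1600000 m / 200000000 m/s = 8000 μs.
Total = 8000 μs.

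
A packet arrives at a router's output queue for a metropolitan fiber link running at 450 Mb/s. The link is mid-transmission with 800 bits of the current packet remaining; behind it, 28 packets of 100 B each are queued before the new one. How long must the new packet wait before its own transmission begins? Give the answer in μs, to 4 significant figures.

Each queued packet: L/R = 800/450000000 = 1.77778 μs.
28 queued → 49.7778 μs.
Plus remaining 800 bits of current packet: 1.77778 μs.
Queuing delay = 51.56 μs.

51.56 μs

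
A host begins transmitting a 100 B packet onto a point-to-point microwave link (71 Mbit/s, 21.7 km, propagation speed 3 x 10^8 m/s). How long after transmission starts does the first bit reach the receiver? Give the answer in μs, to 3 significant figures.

First bit experiences only propagation delay: d/s = 21700/300000000 = 72.3 μs.

72.3 μs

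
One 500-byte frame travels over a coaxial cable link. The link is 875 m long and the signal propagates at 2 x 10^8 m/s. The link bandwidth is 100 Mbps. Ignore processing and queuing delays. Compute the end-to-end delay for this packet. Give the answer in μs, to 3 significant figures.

44.4 μs

L = 500 × 8 = 4000 bits.
Transmission delay = L/R = 4000 / 100000000 = 40 μs.
Propagation delay = d/s = 875 m / 200000000 m/s = 4.375 μs.
Total = 44.4 μs.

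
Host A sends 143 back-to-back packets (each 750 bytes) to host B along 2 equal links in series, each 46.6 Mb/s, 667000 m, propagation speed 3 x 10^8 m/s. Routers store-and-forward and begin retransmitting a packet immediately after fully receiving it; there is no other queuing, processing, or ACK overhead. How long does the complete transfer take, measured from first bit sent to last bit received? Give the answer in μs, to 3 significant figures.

23000 μs

Per-hop transmission t_tx = L/R = 6000/46600000 = 128.755 μs.
Per-hop propagation t_prop = 667000/300000000 = 2223.33 μs.
Pipeline fill: first packet needs 2·t_tx to clear all hops; remaining 142 packets each add one t_tx.
Total = (2+143-1)·t_tx + 2·t_prop = 144·128.755 + 2·2223.33 = 23000 μs.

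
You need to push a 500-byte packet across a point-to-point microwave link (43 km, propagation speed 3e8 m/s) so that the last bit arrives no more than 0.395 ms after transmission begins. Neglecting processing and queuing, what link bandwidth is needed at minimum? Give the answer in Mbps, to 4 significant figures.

L = 4000 bits.
Propagation delay = 43000 / 300000000 = 0.143333 ms.
Transmission budget = 0.395 − 0.143333 = 0.251667 ms.
R ≥ L / t_tx = 4000 bits / 0.000251667 s = 15.89 Mbps.

15.89 Mbps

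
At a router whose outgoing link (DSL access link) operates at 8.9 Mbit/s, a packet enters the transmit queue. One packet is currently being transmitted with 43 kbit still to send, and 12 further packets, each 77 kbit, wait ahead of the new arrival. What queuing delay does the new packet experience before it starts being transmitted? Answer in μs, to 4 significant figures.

Each queued packet: L/R = 77000/8900000 = 8651.69 μs.
12 queued → 103820 μs.
Plus remaining 43000 bits of current packet: 4831.46 μs.
Queuing delay = 108700 μs.

108700 μs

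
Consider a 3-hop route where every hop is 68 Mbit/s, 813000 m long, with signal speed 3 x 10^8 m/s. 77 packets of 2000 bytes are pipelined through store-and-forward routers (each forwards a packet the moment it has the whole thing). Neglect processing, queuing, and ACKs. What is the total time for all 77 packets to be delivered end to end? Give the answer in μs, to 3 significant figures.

Per-hop transmission t_tx = L/R = 16000/68000000 = 235.294 μs.
Per-hop propagation t_prop = 813000/300000000 = 2710 μs.
Pipeline fill: first packet needs 3·t_tx to clear all hops; remaining 76 packets each add one t_tx.
Total = (3+77-1)·t_tx + 3·t_prop = 79·235.294 + 3·2710 = 26700 μs.

26700 μs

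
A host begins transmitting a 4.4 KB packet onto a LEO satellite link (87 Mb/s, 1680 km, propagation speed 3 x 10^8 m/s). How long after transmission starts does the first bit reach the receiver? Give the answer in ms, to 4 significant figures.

First bit experiences only propagation delay: d/s = 1680000/300000000 = 5.600 ms.

5.600 ms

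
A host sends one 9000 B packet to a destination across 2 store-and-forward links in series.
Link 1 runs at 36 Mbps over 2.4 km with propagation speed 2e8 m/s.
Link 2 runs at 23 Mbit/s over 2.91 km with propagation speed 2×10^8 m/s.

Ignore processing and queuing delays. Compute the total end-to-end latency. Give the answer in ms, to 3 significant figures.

5.16 ms

L = 9000 × 8 = 72000 bits.
Transmission delays (L/R per hop): 2, 3.13043 ms; sum = 5.13043 ms.
Propagation delays (d/s per hop): 0.012, 0.01455 ms; sum = 0.02655 ms.
End-to-end = 5.16 ms.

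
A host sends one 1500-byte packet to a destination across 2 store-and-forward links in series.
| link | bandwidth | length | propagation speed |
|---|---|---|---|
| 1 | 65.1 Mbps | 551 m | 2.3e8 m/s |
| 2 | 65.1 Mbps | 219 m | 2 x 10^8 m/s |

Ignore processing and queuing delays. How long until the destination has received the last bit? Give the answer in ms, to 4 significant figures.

L = 1500 × 8 = 12000 bits.
Transmission delay per hop = L/R = 12000/6.51e+07 = 0.184332 ms; 2 hops → 0.368664 ms.
Propagation delays (d/s per hop): 0.00239565, 0.001095 ms; sum = 0.00349065 ms.
End-to-end = 0.3722 ms.

0.3722 ms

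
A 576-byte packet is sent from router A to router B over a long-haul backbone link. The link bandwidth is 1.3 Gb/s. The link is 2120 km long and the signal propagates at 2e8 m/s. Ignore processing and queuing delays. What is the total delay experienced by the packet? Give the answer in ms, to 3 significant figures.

L = 576 × 8 = 4608 bits.
Transmission delay = L/R = 4608 / 1300000000 = 0.00354462 ms.
Propagation delay = d/s = 2120000 m / 200000000 m/s = 10.6 ms.
Total = 10.6 ms.

10.6 ms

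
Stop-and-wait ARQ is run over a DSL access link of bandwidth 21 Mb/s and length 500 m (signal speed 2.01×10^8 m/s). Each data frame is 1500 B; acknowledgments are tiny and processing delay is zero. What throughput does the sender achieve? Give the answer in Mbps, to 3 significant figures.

t_tx = L/R = 12000/21000000 = 0.000571429 s.
t_prop = 500/2.01e+08 = 2.48756e-06 s; RTT = 4.97512e-06 s.
Cycle = t_tx + RTT = 0.000576404 s.
Throughput = L / cycle = 12000 / 0.000576404 = 20.8 Mbps.

20.8 Mbps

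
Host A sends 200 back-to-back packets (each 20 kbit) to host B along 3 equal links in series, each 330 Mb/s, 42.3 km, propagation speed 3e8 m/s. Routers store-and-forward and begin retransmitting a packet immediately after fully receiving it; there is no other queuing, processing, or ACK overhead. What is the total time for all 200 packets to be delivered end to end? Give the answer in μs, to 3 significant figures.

Per-hop transmission t_tx = L/R = 20000/330000000 = 60.6061 μs.
Per-hop propagation t_prop = 42300/300000000 = 141 μs.
Pipeline fill: first packet needs 3·t_tx to clear all hops; remaining 199 packets each add one t_tx.
Total = (3+200-1)·t_tx + 3·t_prop = 202·60.6061 + 3·141 = 12700 μs.

12700 μs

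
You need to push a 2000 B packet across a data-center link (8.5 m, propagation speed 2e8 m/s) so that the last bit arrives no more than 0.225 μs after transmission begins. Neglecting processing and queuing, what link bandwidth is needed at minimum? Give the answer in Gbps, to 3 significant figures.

L = 16000 bits.
Propagation delay = 8.5 / 200000000 = 0.0425 μs.
Transmission budget = 0.225 − 0.0425 = 0.1825 μs.
R ≥ L / t_tx = 16000 bits / 1.825e-07 s = 87.7 Gbps.

87.7 Gbps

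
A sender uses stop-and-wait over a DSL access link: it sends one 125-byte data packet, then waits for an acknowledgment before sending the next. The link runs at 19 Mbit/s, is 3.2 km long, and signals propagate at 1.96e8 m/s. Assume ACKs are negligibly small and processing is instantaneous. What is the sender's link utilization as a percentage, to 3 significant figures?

61.7 %

t_tx = L/R = 1000/19000000 = 5.26316e-05 s.
t_prop = 3200/196000000 = 1.63265e-05 s; RTT = 3.26531e-05 s.
Cycle = t_tx + RTT = 8.52846e-05 s.
Utilization = t_tx / cycle = 5.26316e-05/8.52846e-05 = 61.7 %.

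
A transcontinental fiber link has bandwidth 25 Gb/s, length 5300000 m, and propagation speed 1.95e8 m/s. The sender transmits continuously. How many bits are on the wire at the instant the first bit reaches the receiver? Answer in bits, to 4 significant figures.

679500000 bits

Propagation delay = 5300000 / 195000000 = 0.0271795 s.
BDP = R × t_prop = 25000000000 × 0.0271795 = 679487000 bits.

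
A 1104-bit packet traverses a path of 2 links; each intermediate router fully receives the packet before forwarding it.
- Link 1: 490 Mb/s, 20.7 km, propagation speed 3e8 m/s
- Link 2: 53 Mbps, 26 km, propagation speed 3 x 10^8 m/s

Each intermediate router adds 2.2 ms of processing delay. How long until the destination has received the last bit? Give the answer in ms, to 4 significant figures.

Transmission delays (L/R per hop): 0.00225306, 0.0208302 ms; sum = 0.0230832 ms.
Propagation delays (d/s per hop): 0.069, 0.0866667 ms; sum = 0.155667 ms.
Processing at 1 router(s): 1 × 2.2 ms = 2.2 ms.
End-to-end = 2.379 ms.

2.379 ms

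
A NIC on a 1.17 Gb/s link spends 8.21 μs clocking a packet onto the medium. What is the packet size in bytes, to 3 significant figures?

1200 bytes

L = R × t_tx = 1170000000 b/s × 8.21e-06 s = 9605.7 bits.
In bytes: 9605.7 / 8 = 1200 bytes.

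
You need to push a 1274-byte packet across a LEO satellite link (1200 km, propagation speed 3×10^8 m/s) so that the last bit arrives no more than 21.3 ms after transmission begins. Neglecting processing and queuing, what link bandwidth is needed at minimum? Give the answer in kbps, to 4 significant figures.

L = 10192 bits.
Propagation delay = 1200000 / 300000000 = 4 ms.
Transmission budget = 21.3 − 4 = 17.3 ms.
R ≥ L / t_tx = 10192 bits / 0.0173 s = 589.1 kbps.

589.1 kbps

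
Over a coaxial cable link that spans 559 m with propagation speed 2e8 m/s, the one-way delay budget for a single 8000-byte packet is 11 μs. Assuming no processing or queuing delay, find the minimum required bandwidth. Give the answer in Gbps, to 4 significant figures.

7.800 Gbps

L = 64000 bits.
Propagation delay = 559 / 200000000 = 2.795 μs.
Transmission budget = 11 − 2.795 = 8.205 μs.
R ≥ L / t_tx = 64000 bits / 8.205e-06 s = 7.800 Gbps.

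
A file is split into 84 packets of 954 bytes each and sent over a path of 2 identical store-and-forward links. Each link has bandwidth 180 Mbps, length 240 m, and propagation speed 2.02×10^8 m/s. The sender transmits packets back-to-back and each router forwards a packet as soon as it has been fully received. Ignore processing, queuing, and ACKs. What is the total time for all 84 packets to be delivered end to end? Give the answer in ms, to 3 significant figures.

Per-hop transmission t_tx = L/R = 7632/180000000 = 0.0424 ms.
Per-hop propagation t_prop = 240/202000000 = 0.00118812 ms.
Pipeline fill: first packet needs 2·t_tx to clear all hops; remaining 83 packets each add one t_tx.
Total = (2+84-1)·t_tx + 2·t_prop = 85·0.0424 + 2·0.00118812 = 3.61 ms.

3.61 ms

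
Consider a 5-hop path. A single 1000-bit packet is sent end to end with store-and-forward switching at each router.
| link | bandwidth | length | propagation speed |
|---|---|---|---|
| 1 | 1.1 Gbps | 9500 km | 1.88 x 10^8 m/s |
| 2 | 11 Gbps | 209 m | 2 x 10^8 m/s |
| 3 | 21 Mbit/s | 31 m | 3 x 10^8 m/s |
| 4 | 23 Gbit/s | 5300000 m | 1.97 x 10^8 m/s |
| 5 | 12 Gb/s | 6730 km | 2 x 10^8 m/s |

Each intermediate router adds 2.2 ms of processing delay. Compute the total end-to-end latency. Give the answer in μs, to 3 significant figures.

Transmission delays (L/R per hop): 0.909091, 0.0909091, 47.619, 0.0434783, 0.0833333 μs; sum = 48.7459 μs.
Propagation delays (d/s per hop): 50531.9, 1.045, 0.103333, 26903.6, 33650 μs; sum = 111087 μs.
Processing at 4 router(s): 4 × 2.2 ms = 8800 μs.
End-to-end = 120000 μs.

120000 μs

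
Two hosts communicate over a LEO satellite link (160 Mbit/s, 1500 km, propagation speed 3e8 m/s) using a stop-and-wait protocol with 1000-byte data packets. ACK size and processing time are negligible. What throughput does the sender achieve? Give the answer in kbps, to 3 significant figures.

t_tx = L/R = 8000/160000000 = 5e-05 s.
t_prop = 1500000/300000000 = 0.005 s; RTT = 0.01 s.
Cycle = t_tx + RTT = 0.01005 s.
Throughput = L / cycle = 8000 / 0.01005 = 796 kbps.

796 kbps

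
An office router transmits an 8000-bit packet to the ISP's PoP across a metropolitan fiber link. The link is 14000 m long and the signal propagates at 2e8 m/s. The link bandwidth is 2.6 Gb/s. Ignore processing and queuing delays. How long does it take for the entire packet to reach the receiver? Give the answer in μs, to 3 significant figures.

73.1 μs

Transmission delay = L/R = 8000 / 2600000000 = 3.07692 μs.
Propagation delay = d/s = 14000 m / 200000000 m/s = 70 μs.
Total = 73.1 μs.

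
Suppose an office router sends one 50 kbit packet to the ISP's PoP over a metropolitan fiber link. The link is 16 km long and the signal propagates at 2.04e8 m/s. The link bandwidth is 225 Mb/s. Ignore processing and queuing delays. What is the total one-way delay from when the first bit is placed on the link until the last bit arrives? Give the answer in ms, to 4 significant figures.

0.3007 ms

L = 50000 bits.
Transmission delay = L/R = 50000 / 225000000 = 0.222222 ms.
Propagation delay = d/s = 16000 m / 204000000 m/s = 0.0784314 ms.
Total = 0.3007 ms.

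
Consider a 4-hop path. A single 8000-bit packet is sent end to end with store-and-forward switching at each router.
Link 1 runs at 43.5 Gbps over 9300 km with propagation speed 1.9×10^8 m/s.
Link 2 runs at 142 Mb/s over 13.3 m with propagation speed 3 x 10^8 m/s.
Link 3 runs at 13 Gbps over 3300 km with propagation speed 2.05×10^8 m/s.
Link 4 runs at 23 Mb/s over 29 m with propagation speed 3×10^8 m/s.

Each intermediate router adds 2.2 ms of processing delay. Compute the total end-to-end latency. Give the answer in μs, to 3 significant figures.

72100 μs

Transmission delays (L/R per hop): 0.183908, 56.338, 0.615385, 347.826 μs; sum = 404.963 μs.
Propagation delays (d/s per hop): 48947.4, 0.0443333, 16097.6, 0.0966667 μs; sum = 65045.1 μs.
Processing at 3 router(s): 3 × 2.2 ms = 6600 μs.
End-to-end = 72100 μs.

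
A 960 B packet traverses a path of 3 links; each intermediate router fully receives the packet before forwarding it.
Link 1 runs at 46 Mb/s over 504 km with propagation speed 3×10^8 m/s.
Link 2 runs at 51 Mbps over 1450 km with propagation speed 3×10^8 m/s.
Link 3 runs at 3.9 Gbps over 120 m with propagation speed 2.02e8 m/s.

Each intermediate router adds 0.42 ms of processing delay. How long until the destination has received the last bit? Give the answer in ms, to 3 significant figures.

7.67 ms

L = 960 × 8 = 7680 bits.
Transmission delays (L/R per hop): 0.166957, 0.150588, 0.00196923 ms; sum = 0.319514 ms.
Propagation delays (d/s per hop): 1.68, 4.83333, 0.000594059 ms; sum = 6.51393 ms.
Processing at 2 router(s): 2 × 0.42 ms = 0.84 ms.
End-to-end = 7.67 ms.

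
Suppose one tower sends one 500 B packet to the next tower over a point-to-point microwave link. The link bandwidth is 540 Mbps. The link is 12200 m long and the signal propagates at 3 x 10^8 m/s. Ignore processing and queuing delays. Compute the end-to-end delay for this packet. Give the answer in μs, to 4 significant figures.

L = 500 × 8 = 4000 bits.
Transmission delay = L/R = 4000 / 540000000 = 7.40741 μs.
Propagation delay = d/s = 12200 m / 300000000 m/s = 40.6667 μs.
Total = 48.07 μs.

48.07 μs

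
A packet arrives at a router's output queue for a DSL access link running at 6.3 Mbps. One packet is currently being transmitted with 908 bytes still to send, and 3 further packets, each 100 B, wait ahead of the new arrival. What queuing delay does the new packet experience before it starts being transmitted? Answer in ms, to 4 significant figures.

1.534 ms

Each queued packet: L/R = 800/6300000 = 0.126984 ms.
3 queued → 0.380952 ms.
Plus remaining 7264 bits of current packet: 1.15302 ms.
Queuing delay = 1.534 ms.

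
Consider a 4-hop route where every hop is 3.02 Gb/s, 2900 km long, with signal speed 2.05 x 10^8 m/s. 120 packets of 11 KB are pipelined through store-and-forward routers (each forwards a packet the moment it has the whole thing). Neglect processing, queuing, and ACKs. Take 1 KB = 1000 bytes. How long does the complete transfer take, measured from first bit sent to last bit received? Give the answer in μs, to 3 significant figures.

60200 μs

Per-hop transmission t_tx = L/R = 88000/3020000000 = 29.1391 μs.
Per-hop propagation t_prop = 2900000/2.05e+08 = 14146.3 μs.
Pipeline fill: first packet needs 4·t_tx to clear all hops; remaining 119 packets each add one t_tx.
Total = (4+120-1)·t_tx + 4·t_prop = 123·29.1391 + 4·14146.3 = 60200 μs.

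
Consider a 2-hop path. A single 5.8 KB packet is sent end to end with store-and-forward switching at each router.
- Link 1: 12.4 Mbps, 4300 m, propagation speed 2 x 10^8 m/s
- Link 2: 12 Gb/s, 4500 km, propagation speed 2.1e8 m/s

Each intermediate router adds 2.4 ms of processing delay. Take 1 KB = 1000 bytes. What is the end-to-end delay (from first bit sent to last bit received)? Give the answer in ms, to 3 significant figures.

L = 46400 bits.
Transmission delays (L/R per hop): 3.74194, 0.00386667 ms; sum = 3.7458 ms.
Propagation delays (d/s per hop): 0.0215, 21.4286 ms; sum = 21.4501 ms.
Processing at 1 router(s): 1 × 2.4 ms = 2.4 ms.
End-to-end = 27.6 ms.

27.6 ms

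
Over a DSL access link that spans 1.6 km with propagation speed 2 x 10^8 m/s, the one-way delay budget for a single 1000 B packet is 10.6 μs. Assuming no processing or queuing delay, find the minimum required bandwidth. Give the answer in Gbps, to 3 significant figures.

3.08 Gbps

L = 8000 bits.
Propagation delay = 1600 / 200000000 = 8 μs.
Transmission budget = 10.6 − 8 = 2.6 μs.
R ≥ L / t_tx = 8000 bits / 2.6e-06 s = 3.08 Gbps.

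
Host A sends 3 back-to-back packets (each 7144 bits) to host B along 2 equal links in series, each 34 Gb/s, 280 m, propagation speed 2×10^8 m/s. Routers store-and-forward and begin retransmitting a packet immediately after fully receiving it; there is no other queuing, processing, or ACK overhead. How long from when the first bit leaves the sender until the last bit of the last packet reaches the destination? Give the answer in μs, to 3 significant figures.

Per-hop transmission t_tx = L/R = 7144/34000000000 = 0.210118 μs.
Per-hop propagation t_prop = 280/200000000 = 1.4 μs.
Pipeline fill: first packet needs 2·t_tx to clear all hops; remaining 2 packets each add one t_tx.
Total = (2+3-1)·t_tx + 2·t_prop = 4·0.210118 + 2·1.4 = 3.64 μs.

3.64 μs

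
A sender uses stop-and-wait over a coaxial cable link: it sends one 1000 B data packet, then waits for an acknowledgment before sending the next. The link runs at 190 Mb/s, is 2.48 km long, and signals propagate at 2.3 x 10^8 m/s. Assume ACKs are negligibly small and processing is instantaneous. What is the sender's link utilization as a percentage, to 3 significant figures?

66.1 %

t_tx = L/R = 8000/190000000 = 4.21053e-05 s.
t_prop = 2480/2.3e+08 = 1.07826e-05 s; RTT = 2.15652e-05 s.
Cycle = t_tx + RTT = 6.36705e-05 s.
Utilization = t_tx / cycle = 4.21053e-05/6.36705e-05 = 66.1 %.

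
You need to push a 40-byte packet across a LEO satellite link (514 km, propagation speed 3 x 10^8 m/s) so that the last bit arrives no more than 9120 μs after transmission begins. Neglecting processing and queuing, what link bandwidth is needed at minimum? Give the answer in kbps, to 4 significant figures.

L = 320 bits.
Propagation delay = 514000 / 300000000 = 1713.33 μs.
Transmission budget = 9120 − 1713.33 = 7406.67 μs.
R ≥ L / t_tx = 320 bits / 0.00740667 s = 43.20 kbps.

43.20 kbps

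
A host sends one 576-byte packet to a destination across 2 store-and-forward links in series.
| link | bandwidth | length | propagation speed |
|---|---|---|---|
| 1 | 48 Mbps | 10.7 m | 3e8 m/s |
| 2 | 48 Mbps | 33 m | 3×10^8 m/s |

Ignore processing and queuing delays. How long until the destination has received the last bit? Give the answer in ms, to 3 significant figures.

L = 576 × 8 = 4608 bits.
Transmission delay per hop = L/R = 4608/48000000 = 0.096 ms; 2 hops → 0.192 ms.
Propagation delays (d/s per hop): 3.56667e-05, 0.00011 ms; sum = 0.000145667 ms.
End-to-end = 0.192 ms.

0.192 ms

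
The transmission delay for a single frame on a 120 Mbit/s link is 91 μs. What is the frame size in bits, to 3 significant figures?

L = R × t_tx = 120000000 b/s × 9.1e-05 s = 10920 bits.

10900 bits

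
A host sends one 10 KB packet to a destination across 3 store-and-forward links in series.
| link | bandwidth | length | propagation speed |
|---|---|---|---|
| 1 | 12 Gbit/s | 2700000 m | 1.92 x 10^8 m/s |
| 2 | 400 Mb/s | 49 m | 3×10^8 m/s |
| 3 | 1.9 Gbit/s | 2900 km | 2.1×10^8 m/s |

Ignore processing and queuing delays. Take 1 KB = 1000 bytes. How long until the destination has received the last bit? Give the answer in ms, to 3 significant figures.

L = 80000 bits.
Transmission delays (L/R per hop): 0.00666667, 0.2, 0.0421053 ms; sum = 0.248772 ms.
Propagation delays (d/s per hop): 14.0625, 0.000163333, 13.8095 ms; sum = 27.8722 ms.
End-to-end = 28.1 ms.

28.1 ms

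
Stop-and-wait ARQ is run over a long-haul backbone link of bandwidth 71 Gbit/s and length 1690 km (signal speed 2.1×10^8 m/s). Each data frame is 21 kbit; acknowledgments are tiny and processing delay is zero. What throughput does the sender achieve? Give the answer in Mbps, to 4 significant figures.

t_tx = L/R = 21000/71000000000 = 2.95775e-07 s.
t_prop = 1690000/210000000 = 0.00804762 s; RTT = 0.0160952 s.
Cycle = t_tx + RTT = 0.0160955 s.
Throughput = L / cycle = 21000 / 0.0160955 = 1.305 Mbps.

1.305 Mbps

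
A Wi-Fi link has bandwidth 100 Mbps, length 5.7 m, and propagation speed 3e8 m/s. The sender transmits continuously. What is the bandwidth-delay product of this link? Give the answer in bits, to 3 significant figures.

1.90 bits

Propagation delay = 5.7 / 300000000 = 1.9e-08 s.
BDP = R × t_prop = 100000000 × 1.9e-08 = 1.9 bits.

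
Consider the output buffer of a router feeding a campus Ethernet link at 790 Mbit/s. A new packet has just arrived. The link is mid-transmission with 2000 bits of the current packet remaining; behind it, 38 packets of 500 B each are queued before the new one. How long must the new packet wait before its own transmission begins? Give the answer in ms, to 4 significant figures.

Each queued packet: L/R = 4000/790000000 = 0.00506329 ms.
38 queued → 0.192405 ms.
Plus remaining 2000 bits of current packet: 0.00253165 ms.
Queuing delay = 0.1949 ms.

0.1949 ms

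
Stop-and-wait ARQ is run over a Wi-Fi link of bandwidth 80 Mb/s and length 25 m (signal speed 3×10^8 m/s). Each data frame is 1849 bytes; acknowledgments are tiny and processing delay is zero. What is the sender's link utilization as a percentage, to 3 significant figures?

99.9 %

t_tx = L/R = 14792/80000000 = 0.0001849 s.
t_prop = 25/300000000 = 8.33333e-08 s; RTT = 1.66667e-07 s.
Cycle = t_tx + RTT = 0.000185067 s.
Utilization = t_tx / cycle = 0.0001849/0.000185067 = 99.9 %.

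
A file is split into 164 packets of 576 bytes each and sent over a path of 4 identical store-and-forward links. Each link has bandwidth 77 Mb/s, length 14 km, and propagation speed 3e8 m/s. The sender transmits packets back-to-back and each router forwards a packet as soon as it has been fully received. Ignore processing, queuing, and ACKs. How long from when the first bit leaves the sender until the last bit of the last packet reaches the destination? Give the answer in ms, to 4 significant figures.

Per-hop transmission t_tx = L/R = 4608/77000000 = 0.0598442 ms.
Per-hop propagation t_prop = 14000/300000000 = 0.0466667 ms.
Pipeline fill: first packet needs 4·t_tx to clear all hops; remaining 163 packets each add one t_tx.
Total = (4+164-1)·t_tx + 4·t_prop = 167·0.0598442 + 4·0.0466667 = 10.18 ms.

10.18 ms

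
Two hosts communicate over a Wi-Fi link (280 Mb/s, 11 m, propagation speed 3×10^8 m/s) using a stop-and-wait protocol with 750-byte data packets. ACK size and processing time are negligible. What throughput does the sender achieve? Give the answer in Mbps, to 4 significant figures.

t_tx = L/R = 6000/280000000 = 2.14286e-05 s.
t_prop = 11/300000000 = 3.66667e-08 s; RTT = 7.33333e-08 s.
Cycle = t_tx + RTT = 2.15019e-05 s.
Throughput = L / cycle = 6000 / 2.15019e-05 = 279.0 Mbps.

279.0 Mbps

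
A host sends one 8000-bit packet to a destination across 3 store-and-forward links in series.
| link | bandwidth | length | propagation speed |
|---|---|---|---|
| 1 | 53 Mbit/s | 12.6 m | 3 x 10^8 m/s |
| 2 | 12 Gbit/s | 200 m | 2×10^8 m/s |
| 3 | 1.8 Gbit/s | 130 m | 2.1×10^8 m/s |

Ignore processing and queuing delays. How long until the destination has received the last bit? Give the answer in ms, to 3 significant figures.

0.158 ms

Transmission delays (L/R per hop): 0.150943, 0.000666667, 0.00444444 ms; sum = 0.156055 ms.
Propagation delays (d/s per hop): 4.2e-05, 0.001, 0.000619048 ms; sum = 0.00166105 ms.
End-to-end = 0.158 ms.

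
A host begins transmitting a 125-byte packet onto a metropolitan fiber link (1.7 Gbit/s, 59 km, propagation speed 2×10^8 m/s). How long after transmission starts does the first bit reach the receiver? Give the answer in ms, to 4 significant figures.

0.2950 ms

First bit experiences only propagation delay: d/s = 59000/200000000 = 0.2950 ms.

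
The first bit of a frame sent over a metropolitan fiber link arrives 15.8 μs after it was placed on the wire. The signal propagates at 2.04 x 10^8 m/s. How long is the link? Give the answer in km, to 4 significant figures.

3.223 km

d = s × t_prop = 204000000 × 1.58e-05 = 3.223 km.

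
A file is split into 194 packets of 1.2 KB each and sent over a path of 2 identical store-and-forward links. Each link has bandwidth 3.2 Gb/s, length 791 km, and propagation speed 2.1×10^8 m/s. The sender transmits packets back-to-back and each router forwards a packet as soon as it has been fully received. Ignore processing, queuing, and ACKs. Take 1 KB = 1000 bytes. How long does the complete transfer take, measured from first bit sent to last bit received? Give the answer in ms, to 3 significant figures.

Per-hop transmission t_tx = L/R = 9600/3200000000 = 0.003 ms.
Per-hop propagation t_prop = 791000/210000000 = 3.76667 ms.
Pipeline fill: first packet needs 2·t_tx to clear all hops; remaining 193 packets each add one t_tx.
Total = (2+194-1)·t_tx + 2·t_prop = 195·0.003 + 2·3.76667 = 8.12 ms.

8.12 ms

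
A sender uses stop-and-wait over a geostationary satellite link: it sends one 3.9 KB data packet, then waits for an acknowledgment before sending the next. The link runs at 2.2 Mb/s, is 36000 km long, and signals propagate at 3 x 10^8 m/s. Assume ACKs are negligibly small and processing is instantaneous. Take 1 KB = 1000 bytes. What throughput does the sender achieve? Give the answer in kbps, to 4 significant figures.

122.7 kbps

t_tx = L/R = 31200/2200000 = 0.0141818 s.
t_prop = 36000000/300000000 = 0.12 s; RTT = 0.24 s.
Cycle = t_tx + RTT = 0.254182 s.
Throughput = L / cycle = 31200 / 0.254182 = 122.7 kbps.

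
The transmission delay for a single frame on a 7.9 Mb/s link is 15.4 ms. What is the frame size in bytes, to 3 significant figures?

L = R × t_tx = 7900000 b/s × 0.0154 s = 121660 bits.
In bytes: 121660 / 8 = 15200 bytes.

15200 bytes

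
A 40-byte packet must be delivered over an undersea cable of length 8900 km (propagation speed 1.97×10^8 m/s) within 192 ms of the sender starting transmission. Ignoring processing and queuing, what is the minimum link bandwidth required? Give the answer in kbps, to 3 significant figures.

L = 320 bits.
Propagation delay = 8900000 / 197000000 = 45.1777 ms.
Transmission budget = 192 − 45.1777 = 146.822 ms.
R ≥ L / t_tx = 320 bits / 0.146822 s = 2.18 kbps.

2.18 kbps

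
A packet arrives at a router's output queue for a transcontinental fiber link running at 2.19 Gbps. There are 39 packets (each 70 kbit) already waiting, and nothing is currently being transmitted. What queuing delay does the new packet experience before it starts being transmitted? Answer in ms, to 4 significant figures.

Each queued packet: L/R = 70000/2190000000 = 0.0319635 ms.
39 queued → 1.24658 ms.
Queuing delay = 1.247 ms.

1.247 ms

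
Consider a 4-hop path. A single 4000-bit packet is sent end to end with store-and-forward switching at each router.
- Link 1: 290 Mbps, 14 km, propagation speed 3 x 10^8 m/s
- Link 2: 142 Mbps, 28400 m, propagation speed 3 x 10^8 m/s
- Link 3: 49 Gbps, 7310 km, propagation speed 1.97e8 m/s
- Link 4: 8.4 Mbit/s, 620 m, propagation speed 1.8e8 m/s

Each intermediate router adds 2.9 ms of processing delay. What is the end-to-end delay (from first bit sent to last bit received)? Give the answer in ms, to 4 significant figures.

Transmission delays (L/R per hop): 0.0137931, 0.028169, 8.16327e-05, 0.47619 ms; sum = 0.518234 ms.
Propagation delays (d/s per hop): 0.0466667, 0.0946667, 37.1066, 0.00344444 ms; sum = 37.2514 ms.
Processing at 3 router(s): 3 × 2.9 ms = 8.7 ms.
End-to-end = 46.47 ms.

46.47 ms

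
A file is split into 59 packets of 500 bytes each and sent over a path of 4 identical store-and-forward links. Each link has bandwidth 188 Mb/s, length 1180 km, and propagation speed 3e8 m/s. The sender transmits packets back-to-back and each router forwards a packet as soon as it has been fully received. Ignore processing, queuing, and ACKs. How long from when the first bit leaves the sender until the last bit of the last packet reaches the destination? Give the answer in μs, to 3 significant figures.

17100 μs

Per-hop transmission t_tx = L/R = 4000/188000000 = 21.2766 μs.
Per-hop propagation t_prop = 1180000/300000000 = 3933.33 μs.
Pipeline fill: first packet needs 4·t_tx to clear all hops; remaining 58 packets each add one t_tx.
Total = (4+59-1)·t_tx + 4·t_prop = 62·21.2766 + 4·3933.33 = 17100 μs.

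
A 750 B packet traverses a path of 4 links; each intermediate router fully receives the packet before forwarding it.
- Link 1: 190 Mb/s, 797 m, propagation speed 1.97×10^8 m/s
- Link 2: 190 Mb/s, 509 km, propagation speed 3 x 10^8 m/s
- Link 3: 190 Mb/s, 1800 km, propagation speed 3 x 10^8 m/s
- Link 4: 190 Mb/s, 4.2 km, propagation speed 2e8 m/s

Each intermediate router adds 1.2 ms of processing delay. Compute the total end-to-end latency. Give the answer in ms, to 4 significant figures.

L = 750 × 8 = 6000 bits.
Transmission delay per hop = L/R = 6000/190000000 = 0.0315789 ms; 4 hops → 0.126316 ms.
Propagation delays (d/s per hop): 0.00404569, 1.69667, 6, 0.021 ms; sum = 7.72171 ms.
Processing at 3 router(s): 3 × 1.2 ms = 3.6 ms.
End-to-end = 11.45 ms.

11.45 ms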